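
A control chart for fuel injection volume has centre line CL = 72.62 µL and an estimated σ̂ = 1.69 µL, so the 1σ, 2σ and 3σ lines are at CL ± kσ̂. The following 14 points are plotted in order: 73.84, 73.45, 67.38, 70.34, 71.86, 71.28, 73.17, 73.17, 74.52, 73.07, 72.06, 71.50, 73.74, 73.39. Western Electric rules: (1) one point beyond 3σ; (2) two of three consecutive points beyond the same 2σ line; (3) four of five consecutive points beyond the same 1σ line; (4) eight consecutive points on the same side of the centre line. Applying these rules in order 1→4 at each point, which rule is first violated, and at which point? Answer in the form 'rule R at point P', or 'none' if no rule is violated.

rule 1 at point 3

Zone of each point (C = within 1σ̂, B = 1σ̂–2σ̂, A = 2σ̂–3σ̂, * = beyond 3σ̂; sign = side of CL): 1:+C, 2:+C, 3:-*, 4:-B, 5:-C, 6:-C, 7:+C, 8:+C, 9:+B, 10:+C, 11:-C, 12:-C, 13:+C, 14:+C
Rule 1 (one point beyond the 3σ limits) is satisfied at point 3.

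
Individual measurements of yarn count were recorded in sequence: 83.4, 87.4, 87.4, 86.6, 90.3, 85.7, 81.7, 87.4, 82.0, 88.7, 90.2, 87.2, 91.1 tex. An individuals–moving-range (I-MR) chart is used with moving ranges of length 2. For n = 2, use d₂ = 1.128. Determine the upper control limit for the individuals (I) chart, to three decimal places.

X̄ = (83.4 + 87.4 + 87.4 + 86.6 + 90.3 + 85.7 + 81.7 + 87.4 + 82.0 + 88.7 + 90.2 + 87.2 + 91.1) / 13 = 86.8538
Moving ranges: 4.0, 0.0, 0.8, 3.7, 4.6, 4.0, 5.7, 5.4, 6.7, 1.5, 3.0, 3.9; M̄R̄ = 43.3000 / 12 = 3.6083
UCL = X̄ + 3·M̄R̄/d₂ = 86.8538 + 3 × 3.6083 / 1.128 = 96.4505

96.450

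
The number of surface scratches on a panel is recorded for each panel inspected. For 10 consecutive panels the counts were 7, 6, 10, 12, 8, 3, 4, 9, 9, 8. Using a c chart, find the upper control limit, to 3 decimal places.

15.870

c̄ = (7 + 6 + 10 + 12 + 8 + 3 + 4 + 9 + 9 + 8) / 10 = 76 / 10 = 7.6000
UCL = c̄ + 3√c̄ = 7.6000 + 3 × √7.6000 = 7.6000 + 3 × 2.7568 = 15.8704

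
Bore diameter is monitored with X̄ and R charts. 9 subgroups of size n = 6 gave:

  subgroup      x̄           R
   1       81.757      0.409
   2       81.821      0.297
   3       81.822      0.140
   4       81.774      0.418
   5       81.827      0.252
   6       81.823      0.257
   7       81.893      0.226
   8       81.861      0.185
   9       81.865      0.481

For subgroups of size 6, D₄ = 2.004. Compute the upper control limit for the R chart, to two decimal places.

R̄ = (0.409 + 0.297 + 0.140 + 0.418 + 0.252 + 0.257 + 0.226 + 0.185 + 0.481) / 9 = 2.6650 / 9 = 0.2961
UCL_R = D₄·R̄ = 2.004 × 0.2961 = 0.5934

0.59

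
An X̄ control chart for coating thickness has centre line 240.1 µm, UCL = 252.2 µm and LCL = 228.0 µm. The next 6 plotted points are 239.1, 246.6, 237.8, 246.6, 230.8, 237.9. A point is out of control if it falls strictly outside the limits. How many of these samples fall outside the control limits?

All 6 points lie within [228.0, 252.2].

0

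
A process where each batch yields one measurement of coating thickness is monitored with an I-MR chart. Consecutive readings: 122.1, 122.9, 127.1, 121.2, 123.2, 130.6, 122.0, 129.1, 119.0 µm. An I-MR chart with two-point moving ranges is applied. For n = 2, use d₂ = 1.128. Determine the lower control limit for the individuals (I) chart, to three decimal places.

X̄ = (122.1 + 122.9 + 127.1 + 121.2 + 123.2 + 130.6 + 122.0 + 129.1 + 119.0) / 9 = 124.1333
Moving ranges: 0.8, 4.2, 5.9, 2.0, 7.4, 8.6, 7.1, 10.1; M̄R̄ = 46.1000 / 8 = 5.7625
LCL = X̄ − 3·M̄R̄/d₂ = 124.1333 − 3 × 5.7625 / 1.128 = 108.8075

108.808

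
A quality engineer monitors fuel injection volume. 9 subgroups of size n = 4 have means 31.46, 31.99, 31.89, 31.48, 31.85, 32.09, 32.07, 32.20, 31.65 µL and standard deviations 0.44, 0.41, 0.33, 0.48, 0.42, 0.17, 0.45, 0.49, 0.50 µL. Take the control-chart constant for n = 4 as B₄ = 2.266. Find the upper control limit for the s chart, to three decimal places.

s̄ = (0.44 + 0.41 + 0.33 + 0.48 + 0.42 + 0.17 + 0.45 + 0.49 + 0.50) / 9 = 0.4100
UCL_s = B₄·s̄ = 2.266 × 0.4100 = 0.9291

0.929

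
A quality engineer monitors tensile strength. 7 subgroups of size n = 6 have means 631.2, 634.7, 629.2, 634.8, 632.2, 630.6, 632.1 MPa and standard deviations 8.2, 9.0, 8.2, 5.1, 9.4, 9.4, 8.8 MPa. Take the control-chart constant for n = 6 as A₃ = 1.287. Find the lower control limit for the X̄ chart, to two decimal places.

621.43

X̄̄ = (631.2 + 634.7 + 629.2 + 634.8 + 632.2 + 630.6 + 632.1) / 7 = 632.1143
s̄ = (8.2 + 9.0 + 8.2 + 5.1 + 9.4 + 9.4 + 8.8) / 7 = 8.3000
LCL = X̄̄ − A₃·s̄ = 632.1143 − 1.287 × 8.3000 = 621.4322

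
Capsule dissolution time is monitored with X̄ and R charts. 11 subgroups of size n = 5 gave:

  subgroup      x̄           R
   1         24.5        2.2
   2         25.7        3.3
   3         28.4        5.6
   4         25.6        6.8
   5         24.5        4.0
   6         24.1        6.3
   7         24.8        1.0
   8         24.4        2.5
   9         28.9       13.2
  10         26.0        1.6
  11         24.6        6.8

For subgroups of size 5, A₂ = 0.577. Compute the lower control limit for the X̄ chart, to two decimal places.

22.80

X̄̄ = (24.5 + 25.7 + 28.4 + 25.6 + 24.5 + 24.1 + 24.8 + 24.4 + 28.9 + 26.0 + 24.6) / 11 = 281.5000 / 11 = 25.5909
R̄ = (2.2 + 3.3 + 5.6 + 6.8 + 4.0 + 6.3 + 1.0 + 2.5 + 13.2 + 1.6 + 6.8) / 11 = 53.3000 / 11 = 4.8455
LCL = X̄̄ − A₂·R̄ = 25.5909 − 0.577 × 4.8455 = 22.7951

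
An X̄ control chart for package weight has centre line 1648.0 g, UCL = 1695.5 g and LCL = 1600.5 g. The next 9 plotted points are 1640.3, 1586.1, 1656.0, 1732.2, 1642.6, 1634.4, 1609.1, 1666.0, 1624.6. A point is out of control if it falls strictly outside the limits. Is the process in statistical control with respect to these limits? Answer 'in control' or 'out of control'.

out of control

Compare each point to [1600.5, 1695.5]: sample 2 = 1586.1 < LCL; sample 4 = 1732.2 > UCL.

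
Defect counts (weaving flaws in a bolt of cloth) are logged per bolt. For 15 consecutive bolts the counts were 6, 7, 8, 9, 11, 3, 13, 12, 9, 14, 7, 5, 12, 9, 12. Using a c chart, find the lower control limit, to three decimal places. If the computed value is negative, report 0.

0.067

c̄ = (6 + 7 + 8 + 9 + 11 + 3 + 13 + 12 + 9 + 14 + 7 + 5 + 12 + 9 + 12) / 15 = 137 / 15 = 9.1333
LCL = c̄ − 3√c̄ = 9.1333 − 3 × 3.0221 = 0.0669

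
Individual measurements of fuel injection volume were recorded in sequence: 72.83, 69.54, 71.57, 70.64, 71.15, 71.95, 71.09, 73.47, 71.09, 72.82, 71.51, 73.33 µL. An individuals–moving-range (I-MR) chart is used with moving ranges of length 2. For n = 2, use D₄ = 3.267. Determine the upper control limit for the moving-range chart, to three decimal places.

Moving ranges: 3.29, 2.03, 0.93, 0.51, 0.80, 0.86, 2.38, 2.38, 1.73, 1.31, 1.82; M̄R̄ = 18.0400 / 11 = 1.6400
UCL_MR = D₄·M̄R̄ = 3.267 × 1.6400 = 5.3579

5.358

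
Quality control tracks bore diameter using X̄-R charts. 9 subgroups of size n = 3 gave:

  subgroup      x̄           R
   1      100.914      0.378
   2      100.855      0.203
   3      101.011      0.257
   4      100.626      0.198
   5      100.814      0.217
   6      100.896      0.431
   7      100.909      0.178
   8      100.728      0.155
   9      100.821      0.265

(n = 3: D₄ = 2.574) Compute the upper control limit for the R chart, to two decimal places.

0.65

R̄ = (0.378 + 0.203 + 0.257 + 0.198 + 0.217 + 0.431 + 0.178 + 0.155 + 0.265) / 9 = 2.2820 / 9 = 0.2536
UCL_R = D₄·R̄ = 2.574 × 0.2536 = 0.6527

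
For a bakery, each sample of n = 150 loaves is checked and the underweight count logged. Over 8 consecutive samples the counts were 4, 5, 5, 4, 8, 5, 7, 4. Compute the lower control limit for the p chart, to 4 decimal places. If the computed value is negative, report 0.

0.0000

p̄ = Σdᵢ / (k·n) = 42 / (8 × 150) = 0.03500
LCL = p̄ − 3·√(p̄(1−p̄)/n) = 0.03500 − 3 × 0.01501 = -0.01002 → 0 (negative, so LCL = 0)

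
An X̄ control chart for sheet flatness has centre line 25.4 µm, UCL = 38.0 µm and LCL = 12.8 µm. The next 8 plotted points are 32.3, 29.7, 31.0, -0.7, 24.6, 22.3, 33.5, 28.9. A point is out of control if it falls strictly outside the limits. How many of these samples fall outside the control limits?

Compare each point to [12.8, 38.0]: sample 4 = -0.7 < LCL.

1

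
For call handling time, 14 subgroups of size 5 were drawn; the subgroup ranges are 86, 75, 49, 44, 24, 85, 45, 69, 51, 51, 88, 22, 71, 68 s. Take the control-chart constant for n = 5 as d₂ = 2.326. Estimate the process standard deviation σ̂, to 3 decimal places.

25.427

R̄ = (86 + 75 + 49 + 44 + 24 + 85 + 45 + 69 + 51 + 51 + 88 + 22 + 71 + 68) / 14 = 59.1429
σ̂ = R̄ / d₂ = 59.1429 / 2.326 = 25.4269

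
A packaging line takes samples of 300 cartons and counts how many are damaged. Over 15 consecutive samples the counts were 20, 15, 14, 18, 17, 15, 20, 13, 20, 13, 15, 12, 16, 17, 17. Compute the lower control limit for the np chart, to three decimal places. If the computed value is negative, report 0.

p̄ = Σdᵢ / (k·n) = 242 / (15 × 300) = 0.05378
LCL = np̄ − 3·√(np̄(1−p̄)) = 16.1333 − 3 × 3.9071 = 4.4119

4.412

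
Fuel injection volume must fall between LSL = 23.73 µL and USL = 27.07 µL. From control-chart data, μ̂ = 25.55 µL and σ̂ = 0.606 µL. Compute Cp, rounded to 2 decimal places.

Cp = (USL − LSL) / (6σ̂) = (27.07 − 23.73) / (6 × 0.606) = 3.3400 / 3.6360 = 0.9186

0.92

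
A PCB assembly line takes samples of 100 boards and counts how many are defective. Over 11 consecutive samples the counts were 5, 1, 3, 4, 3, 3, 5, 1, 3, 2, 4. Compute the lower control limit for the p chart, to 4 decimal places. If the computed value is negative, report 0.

0.0000

p̄ = Σdᵢ / (k·n) = 34 / (11 × 100) = 0.03091
LCL = p̄ − 3·√(p̄(1−p̄)/n) = 0.03091 − 3 × 0.01731 = -0.02101 → 0 (negative, so LCL = 0)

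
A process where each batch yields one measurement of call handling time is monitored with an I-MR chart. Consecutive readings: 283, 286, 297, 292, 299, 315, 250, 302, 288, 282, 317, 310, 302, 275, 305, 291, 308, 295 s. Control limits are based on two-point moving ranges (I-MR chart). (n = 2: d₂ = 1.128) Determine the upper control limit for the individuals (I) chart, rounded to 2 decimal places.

345.90

X̄ = (283 + 286 + 297 + 292 + 299 + 315 + 250 + 302 + 288 + 282 + 317 + 310 + 302 + 275 + 305 + 291 + 308 + 295) / 18 = 294.2778
Moving ranges: 3, 11, 5, 7, 16, 65, 52, 14, 6, 35, 7, 8, 27, 30, 14, 17, 13; M̄R̄ = 330.0000 / 17 = 19.4118
UCL = X̄ + 3·M̄R̄/d₂ = 294.2778 + 3 × 19.4118 / 1.128 = 345.9048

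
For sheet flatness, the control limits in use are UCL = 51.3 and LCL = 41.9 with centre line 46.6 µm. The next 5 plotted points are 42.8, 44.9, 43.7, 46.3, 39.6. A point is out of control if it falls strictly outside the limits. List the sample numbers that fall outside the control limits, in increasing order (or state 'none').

Compare each point to [41.9, 51.3]: sample 5 = 39.6 < LCL.

5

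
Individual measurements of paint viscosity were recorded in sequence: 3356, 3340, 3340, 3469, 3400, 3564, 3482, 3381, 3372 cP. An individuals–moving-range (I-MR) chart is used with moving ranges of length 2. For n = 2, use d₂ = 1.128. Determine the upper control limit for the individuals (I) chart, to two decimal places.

X̄ = (3356 + 3340 + 3340 + 3469 + 3400 + 3564 + 3482 + 3381 + 3372) / 9 = 3411.5556
Moving ranges: 16, 0, 129, 69, 164, 82, 101, 9; M̄R̄ = 570.0000 / 8 = 71.2500
UCL = X̄ + 3·M̄R̄/d₂ = 3411.5556 + 3 × 71.2500 / 1.128 = 3601.0502

3601.05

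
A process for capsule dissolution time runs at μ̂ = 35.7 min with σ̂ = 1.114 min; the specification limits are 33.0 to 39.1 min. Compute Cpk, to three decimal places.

0.808

Cpu = (USL − μ̂) / (3σ̂) = (39.1 − 35.7) / (3 × 1.114) = 1.0174; Cpl = (μ̂ − LSL) / (3σ̂) = (35.7 − 33.0) / (3 × 1.114) = 0.8079; Cpk = min(Cpu, Cpl) = 0.8079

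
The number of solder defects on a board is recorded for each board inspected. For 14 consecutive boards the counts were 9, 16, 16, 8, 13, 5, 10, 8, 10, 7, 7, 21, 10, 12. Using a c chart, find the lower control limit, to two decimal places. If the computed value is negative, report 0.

c̄ = (9 + 16 + 16 + 8 + 13 + 5 + 10 + 8 + 10 + 7 + 7 + 21 + 10 + 12) / 14 = 152 / 14 = 10.8571
LCL = c̄ − 3√c̄ = 10.8571 − 3 × 3.2950 = 0.9721

0.97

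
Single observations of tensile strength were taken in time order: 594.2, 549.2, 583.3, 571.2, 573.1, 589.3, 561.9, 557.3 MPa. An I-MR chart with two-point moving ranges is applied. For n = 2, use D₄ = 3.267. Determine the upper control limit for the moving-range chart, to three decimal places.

Moving ranges: 45.0, 34.1, 12.1, 1.9, 16.2, 27.4, 4.6; M̄R̄ = 141.3000 / 7 = 20.1857
UCL_MR = D₄·M̄R̄ = 3.267 × 20.1857 = 65.9467

65.947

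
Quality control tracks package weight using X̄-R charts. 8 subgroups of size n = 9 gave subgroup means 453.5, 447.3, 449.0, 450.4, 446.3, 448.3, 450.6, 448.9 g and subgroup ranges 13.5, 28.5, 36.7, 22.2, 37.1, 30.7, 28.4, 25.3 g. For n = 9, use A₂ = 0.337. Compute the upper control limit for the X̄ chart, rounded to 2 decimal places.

458.66

X̄̄ = (453.5 + 447.3 + 449.0 + 450.4 + 446.3 + 448.3 + 450.6 + 448.9) / 8 = 3594.3000 / 8 = 449.2875
R̄ = (13.5 + 28.5 + 36.7 + 22.2 + 37.1 + 30.7 + 28.4 + 25.3) / 8 = 222.4000 / 8 = 27.8000
UCL = X̄̄ + A₂·R̄ = 449.2875 + 0.337 × 27.8000 = 458.6561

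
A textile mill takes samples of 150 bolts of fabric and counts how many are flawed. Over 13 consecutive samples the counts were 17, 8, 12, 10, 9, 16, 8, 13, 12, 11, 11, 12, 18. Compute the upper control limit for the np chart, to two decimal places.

22.07

p̄ = Σdᵢ / (k·n) = 157 / (13 × 150) = 0.08051
UCL = np̄ + 3·√(np̄(1−p̄)) = 12.0769 + 3 × √(12.0769×0.91949) = 12.0769 + 3 × 3.3324 = 22.0740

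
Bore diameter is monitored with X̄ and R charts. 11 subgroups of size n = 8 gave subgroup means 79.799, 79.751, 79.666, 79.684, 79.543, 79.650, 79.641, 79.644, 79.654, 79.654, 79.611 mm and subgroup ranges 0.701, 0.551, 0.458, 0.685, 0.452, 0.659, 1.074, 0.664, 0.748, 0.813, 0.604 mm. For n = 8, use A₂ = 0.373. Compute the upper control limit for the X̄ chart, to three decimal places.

X̄̄ = (79.799 + 79.751 + 79.666 + 79.684 + 79.543 + 79.650 + 79.641 + 79.644 + 79.654 + 79.654 + 79.611) / 11 = 876.2970 / 11 = 79.6634
R̄ = (0.701 + 0.551 + 0.458 + 0.685 + 0.452 + 0.659 + 1.074 + 0.664 + 0.748 + 0.813 + 0.604) / 11 = 7.4090 / 11 = 0.6735
UCL = X̄̄ + A₂·R̄ = 79.6634 + 0.373 × 0.6735 = 79.9146

79.915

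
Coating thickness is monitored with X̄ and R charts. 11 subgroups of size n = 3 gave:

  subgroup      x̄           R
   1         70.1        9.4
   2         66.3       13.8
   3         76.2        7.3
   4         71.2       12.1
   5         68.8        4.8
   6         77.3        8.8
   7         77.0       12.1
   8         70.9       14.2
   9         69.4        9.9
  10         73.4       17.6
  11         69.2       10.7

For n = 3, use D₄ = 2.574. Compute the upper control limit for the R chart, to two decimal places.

28.24

R̄ = (9.4 + 13.8 + 7.3 + 12.1 + 4.8 + 8.8 + 12.1 + 14.2 + 9.9 + 17.6 + 10.7) / 11 = 120.7000 / 11 = 10.9727
UCL_R = D₄·R̄ = 2.574 × 10.9727 = 28.2438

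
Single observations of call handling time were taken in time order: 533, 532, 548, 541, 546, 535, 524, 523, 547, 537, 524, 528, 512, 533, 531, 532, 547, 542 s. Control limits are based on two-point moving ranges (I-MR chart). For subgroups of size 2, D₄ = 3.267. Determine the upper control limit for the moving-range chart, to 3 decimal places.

Moving ranges: 1, 16, 7, 5, 11, 11, 1, 24, 10, 13, 4, 16, 21, 2, 1, 15, 5; M̄R̄ = 163.0000 / 17 = 9.5882
UCL_MR = D₄·M̄R̄ = 3.267 × 9.5882 = 31.3248

31.325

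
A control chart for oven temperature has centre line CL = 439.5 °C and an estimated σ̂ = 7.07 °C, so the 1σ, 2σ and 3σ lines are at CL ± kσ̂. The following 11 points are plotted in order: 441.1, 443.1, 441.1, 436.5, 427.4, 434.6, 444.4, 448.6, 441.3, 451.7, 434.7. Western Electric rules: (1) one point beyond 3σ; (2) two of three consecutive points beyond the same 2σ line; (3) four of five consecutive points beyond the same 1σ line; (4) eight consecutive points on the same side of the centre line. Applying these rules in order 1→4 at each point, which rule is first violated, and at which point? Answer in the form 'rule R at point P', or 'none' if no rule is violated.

Zone of each point (C = within 1σ̂, B = 1σ̂–2σ̂, A = 2σ̂–3σ̂, * = beyond 3σ̂; sign = side of CL): 1:+C, 2:+C, 3:+C, 4:-C, 5:-B, 6:-C, 7:+C, 8:+B, 9:+C, 10:+B, 11:-C
No rule fires across all 11 points.

none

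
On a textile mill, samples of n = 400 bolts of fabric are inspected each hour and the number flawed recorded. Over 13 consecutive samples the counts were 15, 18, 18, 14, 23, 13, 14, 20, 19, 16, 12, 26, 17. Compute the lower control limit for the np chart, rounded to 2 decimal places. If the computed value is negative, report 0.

5.10

p̄ = Σdᵢ / (k·n) = 225 / (13 × 400) = 0.04327
LCL = np̄ − 3·√(np̄(1−p̄)) = 17.3077 − 3 × 4.0693 = 5.0999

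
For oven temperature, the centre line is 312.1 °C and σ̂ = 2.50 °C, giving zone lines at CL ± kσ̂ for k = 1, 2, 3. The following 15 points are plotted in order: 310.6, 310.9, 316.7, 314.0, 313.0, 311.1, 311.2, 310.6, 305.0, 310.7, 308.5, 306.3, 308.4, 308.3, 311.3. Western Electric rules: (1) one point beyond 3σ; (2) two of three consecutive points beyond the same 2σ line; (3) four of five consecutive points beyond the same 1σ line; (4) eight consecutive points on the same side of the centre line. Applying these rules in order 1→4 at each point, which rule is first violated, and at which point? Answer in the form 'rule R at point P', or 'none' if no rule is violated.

rule 3 at point 13

Zone of each point (C = within 1σ̂, B = 1σ̂–2σ̂, A = 2σ̂–3σ̂, * = beyond 3σ̂; sign = side of CL): 1:-C, 2:-C, 3:+B, 4:+C, 5:+C, 6:-C, 7:-C, 8:-C, 9:-A, 10:-C, 11:-B, 12:-A, 13:-B, 14:-B, 15:-C
Rule 3 (four of five consecutive points beyond the same 1σ limit) is satisfied at point 13.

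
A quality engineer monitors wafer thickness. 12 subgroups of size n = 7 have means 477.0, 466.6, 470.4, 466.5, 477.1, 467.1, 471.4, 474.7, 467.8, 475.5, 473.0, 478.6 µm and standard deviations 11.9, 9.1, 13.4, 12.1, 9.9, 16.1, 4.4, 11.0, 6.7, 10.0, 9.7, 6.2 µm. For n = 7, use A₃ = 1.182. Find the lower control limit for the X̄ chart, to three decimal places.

460.272

X̄̄ = (477.0 + 466.6 + 470.4 + 466.5 + 477.1 + 467.1 + 471.4 + 474.7 + 467.8 + 475.5 + 473.0 + 478.6) / 12 = 472.1417
s̄ = (11.9 + 9.1 + 13.4 + 12.1 + 9.9 + 16.1 + 4.4 + 11.0 + 6.7 + 10.0 + 9.7 + 6.2) / 12 = 10.0417
LCL = X̄̄ − A₃·s̄ = 472.1417 − 1.182 × 10.0417 = 460.2724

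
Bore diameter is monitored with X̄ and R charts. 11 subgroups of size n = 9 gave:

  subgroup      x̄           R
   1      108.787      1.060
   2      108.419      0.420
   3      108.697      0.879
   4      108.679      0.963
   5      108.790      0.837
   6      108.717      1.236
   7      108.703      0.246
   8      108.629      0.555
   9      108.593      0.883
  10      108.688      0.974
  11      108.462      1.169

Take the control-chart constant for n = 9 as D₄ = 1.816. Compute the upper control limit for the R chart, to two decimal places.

1.52

R̄ = (1.060 + 0.420 + 0.879 + 0.963 + 0.837 + 1.236 + 0.246 + 0.555 + 0.883 + 0.974 + 1.169) / 11 = 9.2220 / 11 = 0.8384
UCL_R = D₄·R̄ = 1.816 × 0.8384 = 1.5225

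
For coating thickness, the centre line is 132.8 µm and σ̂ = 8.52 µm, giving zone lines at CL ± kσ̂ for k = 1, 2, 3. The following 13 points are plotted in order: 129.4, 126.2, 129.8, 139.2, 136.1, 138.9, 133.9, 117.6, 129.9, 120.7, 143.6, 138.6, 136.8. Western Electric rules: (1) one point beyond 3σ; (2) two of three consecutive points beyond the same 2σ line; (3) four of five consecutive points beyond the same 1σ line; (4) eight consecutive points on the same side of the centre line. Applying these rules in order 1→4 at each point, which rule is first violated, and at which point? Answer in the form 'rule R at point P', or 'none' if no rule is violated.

none

Zone of each point (C = within 1σ̂, B = 1σ̂–2σ̂, A = 2σ̂–3σ̂, * = beyond 3σ̂; sign = side of CL): 1:-C, 2:-C, 3:-C, 4:+C, 5:+C, 6:+C, 7:+C, 8:-B, 9:-C, 10:-B, 11:+B, 12:+C, 13:+C
No rule fires across all 13 points.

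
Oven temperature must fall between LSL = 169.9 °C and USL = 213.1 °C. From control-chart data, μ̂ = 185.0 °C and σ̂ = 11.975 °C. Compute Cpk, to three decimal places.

0.420

Cpu = (USL − μ̂) / (3σ̂) = (213.1 − 185.0) / (3 × 11.975) = 0.7822; Cpl = (μ̂ − LSL) / (3σ̂) = (185.0 − 169.9) / (3 × 11.975) = 0.4203; Cpk = min(Cpu, Cpl) = 0.4203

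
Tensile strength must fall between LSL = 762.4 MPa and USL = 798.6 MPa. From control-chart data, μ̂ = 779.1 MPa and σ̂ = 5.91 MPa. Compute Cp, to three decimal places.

1.021

Cp = (USL − LSL) / (6σ̂) = (798.6 − 762.4) / (6 × 5.91) = 36.2000 / 35.4600 = 1.0209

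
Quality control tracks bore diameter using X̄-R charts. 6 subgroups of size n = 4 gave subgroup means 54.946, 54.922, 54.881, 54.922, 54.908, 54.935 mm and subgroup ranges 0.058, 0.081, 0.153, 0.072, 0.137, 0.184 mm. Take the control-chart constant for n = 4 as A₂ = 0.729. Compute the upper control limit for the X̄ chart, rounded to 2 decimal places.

55.00

X̄̄ = (54.946 + 54.922 + 54.881 + 54.922 + 54.908 + 54.935) / 6 = 329.5140 / 6 = 54.9190
R̄ = (0.058 + 0.081 + 0.153 + 0.072 + 0.137 + 0.184) / 6 = 0.6850 / 6 = 0.1142
UCL = X̄̄ + A₂·R̄ = 54.9190 + 0.729 × 0.1142 = 55.0022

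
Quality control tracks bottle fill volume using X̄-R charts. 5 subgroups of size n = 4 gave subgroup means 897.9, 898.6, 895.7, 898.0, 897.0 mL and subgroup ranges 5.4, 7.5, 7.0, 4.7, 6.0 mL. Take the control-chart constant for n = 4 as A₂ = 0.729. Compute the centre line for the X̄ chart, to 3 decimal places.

X̄̄ = (897.9 + 898.6 + 895.7 + 898.0 + 897.0) / 5 = 4487.2000 / 5 = 897.4400
CL = X̄̄ = 897.4400

897.440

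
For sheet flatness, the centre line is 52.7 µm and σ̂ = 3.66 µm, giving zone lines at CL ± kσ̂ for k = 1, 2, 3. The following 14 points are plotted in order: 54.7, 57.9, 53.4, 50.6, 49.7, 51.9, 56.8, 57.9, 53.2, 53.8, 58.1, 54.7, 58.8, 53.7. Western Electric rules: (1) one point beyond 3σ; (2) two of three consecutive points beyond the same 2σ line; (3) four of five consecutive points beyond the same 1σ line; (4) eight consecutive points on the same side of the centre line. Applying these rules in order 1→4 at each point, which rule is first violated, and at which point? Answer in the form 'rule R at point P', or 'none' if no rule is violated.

Zone of each point (C = within 1σ̂, B = 1σ̂–2σ̂, A = 2σ̂–3σ̂, * = beyond 3σ̂; sign = side of CL): 1:+C, 2:+B, 3:+C, 4:-C, 5:-C, 6:-C, 7:+B, 8:+B, 9:+C, 10:+C, 11:+B, 12:+C, 13:+B, 14:+C
Rule 4 (eight consecutive points on the same side of the centre line) is satisfied at point 14.

rule 4 at point 14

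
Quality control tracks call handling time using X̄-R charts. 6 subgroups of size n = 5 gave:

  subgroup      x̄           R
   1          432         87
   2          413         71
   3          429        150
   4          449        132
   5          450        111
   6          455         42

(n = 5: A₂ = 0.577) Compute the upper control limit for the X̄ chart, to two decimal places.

X̄̄ = (432 + 413 + 429 + 449 + 450 + 455) / 6 = 2628.0000 / 6 = 438.0000
R̄ = (87 + 71 + 150 + 132 + 111 + 42) / 6 = 593.0000 / 6 = 98.8333
UCL = X̄̄ + A₂·R̄ = 438.0000 + 0.577 × 98.8333 = 495.0268

495.03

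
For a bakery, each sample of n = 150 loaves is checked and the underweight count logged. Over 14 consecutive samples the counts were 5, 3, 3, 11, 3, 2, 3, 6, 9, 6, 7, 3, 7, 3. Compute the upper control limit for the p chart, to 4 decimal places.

p̄ = Σdᵢ / (k·n) = 71 / (14 × 150) = 0.03381
UCL = p̄ + 3·√(p̄(1−p̄)/n) = 0.03381 + 3 × √(0.03381×0.96619/150) = 0.03381 + 3 × 0.01476 = 0.07808

0.0781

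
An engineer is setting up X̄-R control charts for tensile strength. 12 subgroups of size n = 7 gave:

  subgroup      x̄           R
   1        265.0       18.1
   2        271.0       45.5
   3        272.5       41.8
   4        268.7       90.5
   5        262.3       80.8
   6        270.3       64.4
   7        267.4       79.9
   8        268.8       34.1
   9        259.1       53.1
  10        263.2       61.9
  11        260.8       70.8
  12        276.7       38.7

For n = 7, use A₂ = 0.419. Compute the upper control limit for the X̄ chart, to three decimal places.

X̄̄ = (265.0 + 271.0 + 272.5 + 268.7 + 262.3 + 270.3 + 267.4 + 268.8 + 259.1 + 263.2 + 260.8 + 276.7) / 12 = 3205.8000 / 12 = 267.1500
R̄ = (18.1 + 45.5 + 41.8 + 90.5 + 80.8 + 64.4 + 79.9 + 34.1 + 53.1 + 61.9 + 70.8 + 38.7) / 12 = 679.6000 / 12 = 56.6333
UCL = X̄̄ + A₂·R̄ = 267.1500 + 0.419 × 56.6333 = 290.8794

290.879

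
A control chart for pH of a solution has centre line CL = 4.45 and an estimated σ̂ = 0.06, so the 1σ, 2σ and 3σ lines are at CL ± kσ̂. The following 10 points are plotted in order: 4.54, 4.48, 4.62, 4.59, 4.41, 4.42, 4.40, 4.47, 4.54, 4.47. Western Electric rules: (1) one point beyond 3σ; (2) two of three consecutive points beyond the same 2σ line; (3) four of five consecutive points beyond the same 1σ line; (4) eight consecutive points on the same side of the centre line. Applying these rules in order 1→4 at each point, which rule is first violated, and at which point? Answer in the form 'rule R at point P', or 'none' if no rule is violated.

rule 2 at point 4

Zone of each point (C = within 1σ̂, B = 1σ̂–2σ̂, A = 2σ̂–3σ̂, * = beyond 3σ̂; sign = side of CL): 1:+B, 2:+C, 3:+A, 4:+A, 5:-C, 6:-C, 7:-C, 8:+C, 9:+B, 10:+C
Rule 2 (two of three consecutive points beyond the same 2σ limit) is satisfied at point 4.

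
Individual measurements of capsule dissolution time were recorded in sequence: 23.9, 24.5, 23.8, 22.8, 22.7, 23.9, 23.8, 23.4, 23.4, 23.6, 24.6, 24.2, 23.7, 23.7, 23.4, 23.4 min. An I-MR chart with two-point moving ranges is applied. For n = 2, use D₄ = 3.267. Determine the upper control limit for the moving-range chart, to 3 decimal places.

Moving ranges: 0.6, 0.7, 1.0, 0.1, 1.2, 0.1, 0.4, 0.0, 0.2, 1.0, 0.4, 0.5, 0.0, 0.3, 0.0; M̄R̄ = 6.5000 / 15 = 0.4333
UCL_MR = D₄·M̄R̄ = 3.267 × 0.4333 = 1.4157

1.416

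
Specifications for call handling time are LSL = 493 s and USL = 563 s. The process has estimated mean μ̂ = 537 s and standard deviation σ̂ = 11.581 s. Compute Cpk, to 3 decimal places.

0.748

Cpu = (USL − μ̂) / (3σ̂) = (563 − 537) / (3 × 11.581) = 0.7484; Cpl = (μ̂ − LSL) / (3σ̂) = (537 − 493) / (3 × 11.581) = 1.2664; Cpk = min(Cpu, Cpl) = 0.7484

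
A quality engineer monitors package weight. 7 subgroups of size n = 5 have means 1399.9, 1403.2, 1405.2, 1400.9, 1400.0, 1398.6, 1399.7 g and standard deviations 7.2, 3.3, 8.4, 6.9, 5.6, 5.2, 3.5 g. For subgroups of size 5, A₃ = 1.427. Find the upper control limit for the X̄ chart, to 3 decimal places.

X̄̄ = (1399.9 + 1403.2 + 1405.2 + 1400.9 + 1400.0 + 1398.6 + 1399.7) / 7 = 1401.0714
s̄ = (7.2 + 3.3 + 8.4 + 6.9 + 5.6 + 5.2 + 3.5) / 7 = 5.7286
UCL = X̄̄ + A₃·s̄ = 1401.0714 + 1.427 × 5.7286 = 1409.2461

1409.246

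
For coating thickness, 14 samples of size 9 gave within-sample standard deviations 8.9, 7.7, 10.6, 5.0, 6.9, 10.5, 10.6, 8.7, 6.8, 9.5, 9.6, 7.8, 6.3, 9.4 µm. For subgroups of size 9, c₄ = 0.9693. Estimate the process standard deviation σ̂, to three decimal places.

s̄ = (8.9 + 7.7 + 10.6 + 5.0 + 6.9 + 10.5 + 10.6 + 8.7 + 6.8 + 9.5 + 9.6 + 7.8 + 6.3 + 9.4) / 14 = 8.4500
σ̂ = s̄ / c₄ = 8.4500 / 0.9693 = 8.7176

8.718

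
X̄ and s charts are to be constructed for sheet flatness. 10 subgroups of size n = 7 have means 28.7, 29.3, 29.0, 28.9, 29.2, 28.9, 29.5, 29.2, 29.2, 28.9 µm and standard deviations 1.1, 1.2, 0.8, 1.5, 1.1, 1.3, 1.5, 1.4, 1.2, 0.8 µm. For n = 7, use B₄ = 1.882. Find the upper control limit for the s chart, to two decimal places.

2.24

s̄ = (1.1 + 1.2 + 0.8 + 1.5 + 1.1 + 1.3 + 1.5 + 1.4 + 1.2 + 0.8) / 10 = 1.1900
UCL_s = B₄·s̄ = 1.882 × 1.1900 = 2.2396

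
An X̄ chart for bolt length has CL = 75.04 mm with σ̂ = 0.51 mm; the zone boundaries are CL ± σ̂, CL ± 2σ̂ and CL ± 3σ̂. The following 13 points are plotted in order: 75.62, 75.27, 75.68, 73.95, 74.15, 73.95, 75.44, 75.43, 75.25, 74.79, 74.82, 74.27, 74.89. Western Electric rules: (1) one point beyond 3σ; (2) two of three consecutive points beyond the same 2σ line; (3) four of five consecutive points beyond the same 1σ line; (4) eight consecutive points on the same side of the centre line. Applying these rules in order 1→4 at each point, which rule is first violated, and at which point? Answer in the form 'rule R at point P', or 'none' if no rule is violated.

Zone of each point (C = within 1σ̂, B = 1σ̂–2σ̂, A = 2σ̂–3σ̂, * = beyond 3σ̂; sign = side of CL): 1:+B, 2:+C, 3:+B, 4:-A, 5:-B, 6:-A, 7:+C, 8:+C, 9:+C, 10:-C, 11:-C, 12:-B, 13:-C
Rule 2 (two of three consecutive points beyond the same 2σ limit) is satisfied at point 6.

rule 2 at point 6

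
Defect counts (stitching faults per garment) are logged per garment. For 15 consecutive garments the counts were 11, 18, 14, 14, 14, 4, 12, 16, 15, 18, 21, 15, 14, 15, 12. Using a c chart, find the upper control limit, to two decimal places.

25.50

c̄ = (11 + 18 + 14 + 14 + 14 + 4 + 12 + 16 + 15 + 18 + 21 + 15 + 14 + 15 + 12) / 15 = 213 / 15 = 14.2000
UCL = c̄ + 3√c̄ = 14.2000 + 3 × √14.2000 = 14.2000 + 3 × 3.7683 = 25.5049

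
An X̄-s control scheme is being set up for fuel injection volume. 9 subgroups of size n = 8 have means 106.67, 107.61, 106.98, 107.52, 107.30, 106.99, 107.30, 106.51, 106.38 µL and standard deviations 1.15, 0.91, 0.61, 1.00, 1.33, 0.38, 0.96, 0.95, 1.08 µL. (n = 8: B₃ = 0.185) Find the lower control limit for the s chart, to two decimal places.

s̄ = (1.15 + 0.91 + 0.61 + 1.00 + 1.33 + 0.38 + 0.96 + 0.95 + 1.08) / 9 = 0.9300
LCL_s = B₃·s̄ = 0.185 × 0.9300 = 0.1720

0.17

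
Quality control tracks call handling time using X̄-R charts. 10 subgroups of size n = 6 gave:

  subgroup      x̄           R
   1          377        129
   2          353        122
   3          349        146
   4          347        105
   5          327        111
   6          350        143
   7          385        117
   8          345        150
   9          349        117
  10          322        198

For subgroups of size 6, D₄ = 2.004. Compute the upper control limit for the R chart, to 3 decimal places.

268.135

R̄ = (129 + 122 + 146 + 105 + 111 + 143 + 117 + 150 + 117 + 198) / 10 = 1338.0000 / 10 = 133.8000
UCL_R = D₄·R̄ = 2.004 × 133.8000 = 268.1352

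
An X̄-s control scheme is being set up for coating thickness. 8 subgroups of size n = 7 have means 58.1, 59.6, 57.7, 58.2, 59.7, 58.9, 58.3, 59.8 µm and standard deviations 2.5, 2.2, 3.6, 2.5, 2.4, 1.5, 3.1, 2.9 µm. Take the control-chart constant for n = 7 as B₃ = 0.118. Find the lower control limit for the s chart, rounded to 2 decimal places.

s̄ = (2.5 + 2.2 + 3.6 + 2.5 + 2.4 + 1.5 + 3.1 + 2.9) / 8 = 2.5875
LCL_s = B₃·s̄ = 0.118 × 2.5875 = 0.3053

0.31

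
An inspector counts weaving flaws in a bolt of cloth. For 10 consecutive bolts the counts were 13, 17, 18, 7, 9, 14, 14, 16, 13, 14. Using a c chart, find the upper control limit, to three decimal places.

c̄ = (13 + 17 + 18 + 7 + 9 + 14 + 14 + 16 + 13 + 14) / 10 = 135 / 10 = 13.5000
UCL = c̄ + 3√c̄ = 13.5000 + 3 × √13.5000 = 13.5000 + 3 × 3.6742 = 24.5227

24.523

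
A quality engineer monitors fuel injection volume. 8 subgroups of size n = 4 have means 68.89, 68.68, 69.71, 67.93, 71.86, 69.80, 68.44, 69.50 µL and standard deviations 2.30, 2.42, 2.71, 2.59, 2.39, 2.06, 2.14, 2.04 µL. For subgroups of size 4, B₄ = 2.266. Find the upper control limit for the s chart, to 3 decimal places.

s̄ = (2.30 + 2.42 + 2.71 + 2.59 + 2.39 + 2.06 + 2.14 + 2.04) / 8 = 2.3312
UCL_s = B₄·s̄ = 2.266 × 2.3312 = 5.2826

5.283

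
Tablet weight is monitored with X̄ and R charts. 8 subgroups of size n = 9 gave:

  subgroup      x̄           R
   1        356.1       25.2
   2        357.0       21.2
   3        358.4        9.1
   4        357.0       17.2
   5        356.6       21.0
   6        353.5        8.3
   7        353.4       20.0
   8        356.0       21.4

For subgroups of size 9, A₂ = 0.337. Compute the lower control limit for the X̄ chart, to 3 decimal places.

349.959

X̄̄ = (356.1 + 357.0 + 358.4 + 357.0 + 356.6 + 353.5 + 353.4 + 356.0) / 8 = 2848.0000 / 8 = 356.0000
R̄ = (25.2 + 21.2 + 9.1 + 17.2 + 21.0 + 8.3 + 20.0 + 21.4) / 8 = 143.4000 / 8 = 17.9250
LCL = X̄̄ − A₂·R̄ = 356.0000 − 0.337 × 17.9250 = 349.9593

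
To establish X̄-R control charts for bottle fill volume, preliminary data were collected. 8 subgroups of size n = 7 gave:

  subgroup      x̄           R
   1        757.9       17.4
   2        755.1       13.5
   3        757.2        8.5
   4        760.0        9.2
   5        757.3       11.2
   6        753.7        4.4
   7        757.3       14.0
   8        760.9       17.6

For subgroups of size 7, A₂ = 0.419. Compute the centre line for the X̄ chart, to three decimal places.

757.425

X̄̄ = (757.9 + 755.1 + 757.2 + 760.0 + 757.3 + 753.7 + 757.3 + 760.9) / 8 = 6059.4000 / 8 = 757.4250
CL = X̄̄ = 757.4250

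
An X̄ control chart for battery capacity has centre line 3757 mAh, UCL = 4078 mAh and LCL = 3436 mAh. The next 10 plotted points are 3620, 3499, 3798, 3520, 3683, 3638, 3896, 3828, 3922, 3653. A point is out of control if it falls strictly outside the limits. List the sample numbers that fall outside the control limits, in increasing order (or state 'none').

none

All 10 points lie within [3436, 4078].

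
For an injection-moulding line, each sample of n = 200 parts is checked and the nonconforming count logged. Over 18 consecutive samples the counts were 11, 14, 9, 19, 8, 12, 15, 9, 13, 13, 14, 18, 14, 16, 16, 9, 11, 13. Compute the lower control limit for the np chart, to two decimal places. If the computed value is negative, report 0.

p̄ = Σdᵢ / (k·n) = 234 / (18 × 200) = 0.06500
LCL = np̄ − 3·√(np̄(1−p̄)) = 13.0000 − 3 × 3.4864 = 2.5408

2.54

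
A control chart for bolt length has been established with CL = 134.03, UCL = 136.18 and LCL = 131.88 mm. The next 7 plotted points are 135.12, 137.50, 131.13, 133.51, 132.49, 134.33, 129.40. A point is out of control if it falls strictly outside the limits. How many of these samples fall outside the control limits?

Compare each point to [131.88, 136.18]: sample 2 = 137.50 > UCL; sample 3 = 131.13 < LCL; sample 7 = 129.40 < LCL.

3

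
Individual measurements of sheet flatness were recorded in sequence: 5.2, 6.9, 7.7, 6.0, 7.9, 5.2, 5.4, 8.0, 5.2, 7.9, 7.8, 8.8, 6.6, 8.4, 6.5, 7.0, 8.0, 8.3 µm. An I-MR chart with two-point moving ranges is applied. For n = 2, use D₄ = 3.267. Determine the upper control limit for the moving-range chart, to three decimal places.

Moving ranges: 1.7, 0.8, 1.7, 1.9, 2.7, 0.2, 2.6, 2.8, 2.7, 0.1, 1.0, 2.2, 1.8, 1.9, 0.5, 1.0, 0.3; M̄R̄ = 25.9000 / 17 = 1.5235
UCL_MR = D₄·M̄R̄ = 3.267 × 1.5235 = 4.9774

4.977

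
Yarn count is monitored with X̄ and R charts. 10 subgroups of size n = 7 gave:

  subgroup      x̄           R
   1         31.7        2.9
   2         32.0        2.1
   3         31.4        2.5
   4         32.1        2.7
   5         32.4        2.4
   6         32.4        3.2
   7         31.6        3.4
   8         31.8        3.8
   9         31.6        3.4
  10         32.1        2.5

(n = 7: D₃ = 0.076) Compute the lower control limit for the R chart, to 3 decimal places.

0.220

R̄ = (2.9 + 2.1 + 2.5 + 2.7 + 2.4 + 3.2 + 3.4 + 3.8 + 3.4 + 2.5) / 10 = 28.9000 / 10 = 2.8900
LCL_R = D₃·R̄ = 0.076 × 2.8900 = 0.2196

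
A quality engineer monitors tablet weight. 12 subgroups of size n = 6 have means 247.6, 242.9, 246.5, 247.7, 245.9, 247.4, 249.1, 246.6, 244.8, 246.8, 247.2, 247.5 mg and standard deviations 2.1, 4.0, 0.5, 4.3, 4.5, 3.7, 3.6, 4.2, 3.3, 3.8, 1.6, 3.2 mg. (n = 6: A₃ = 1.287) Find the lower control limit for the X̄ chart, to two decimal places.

242.51

X̄̄ = (247.6 + 242.9 + 246.5 + 247.7 + 245.9 + 247.4 + 249.1 + 246.6 + 244.8 + 246.8 + 247.2 + 247.5) / 12 = 246.6667
s̄ = (2.1 + 4.0 + 0.5 + 4.3 + 4.5 + 3.7 + 3.6 + 4.2 + 3.3 + 3.8 + 1.6 + 3.2) / 12 = 3.2333
LCL = X̄̄ − A₃·s̄ = 246.6667 − 1.287 × 3.2333 = 242.5054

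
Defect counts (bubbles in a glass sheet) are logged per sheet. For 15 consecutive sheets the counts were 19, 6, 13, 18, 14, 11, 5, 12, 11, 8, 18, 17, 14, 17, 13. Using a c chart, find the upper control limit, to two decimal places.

23.91

c̄ = (19 + 6 + 13 + 18 + 14 + 11 + 5 + 12 + 11 + 8 + 18 + 17 + 14 + 17 + 13) / 15 = 196 / 15 = 13.0667
UCL = c̄ + 3√c̄ = 13.0667 + 3 × √13.0667 = 13.0667 + 3 × 3.6148 = 23.9110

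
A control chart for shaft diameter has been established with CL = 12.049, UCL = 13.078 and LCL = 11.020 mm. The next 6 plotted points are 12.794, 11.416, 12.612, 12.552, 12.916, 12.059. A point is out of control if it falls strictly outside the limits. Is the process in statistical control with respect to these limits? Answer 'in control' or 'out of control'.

All 6 points lie within [11.020, 13.078].

in control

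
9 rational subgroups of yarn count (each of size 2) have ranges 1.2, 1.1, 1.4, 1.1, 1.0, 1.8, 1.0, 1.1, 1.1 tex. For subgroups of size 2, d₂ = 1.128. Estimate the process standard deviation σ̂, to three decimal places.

R̄ = (1.2 + 1.1 + 1.4 + 1.1 + 1.0 + 1.8 + 1.0 + 1.1 + 1.1) / 9 = 1.2000
σ̂ = R̄ / d₂ = 1.2000 / 1.128 = 1.0638

1.064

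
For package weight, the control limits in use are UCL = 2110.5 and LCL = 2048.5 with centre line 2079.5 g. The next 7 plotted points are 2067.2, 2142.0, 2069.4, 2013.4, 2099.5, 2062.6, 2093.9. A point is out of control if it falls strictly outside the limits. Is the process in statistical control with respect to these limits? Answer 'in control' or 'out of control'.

Compare each point to [2048.5, 2110.5]: sample 2 = 2142.0 > UCL; sample 4 = 2013.4 < LCL.

out of control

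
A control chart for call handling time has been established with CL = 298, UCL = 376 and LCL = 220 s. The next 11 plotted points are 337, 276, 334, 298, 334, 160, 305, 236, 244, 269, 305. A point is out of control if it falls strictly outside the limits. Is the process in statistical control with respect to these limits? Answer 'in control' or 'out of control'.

Compare each point to [220, 376]: sample 6 = 160 < LCL.

out of control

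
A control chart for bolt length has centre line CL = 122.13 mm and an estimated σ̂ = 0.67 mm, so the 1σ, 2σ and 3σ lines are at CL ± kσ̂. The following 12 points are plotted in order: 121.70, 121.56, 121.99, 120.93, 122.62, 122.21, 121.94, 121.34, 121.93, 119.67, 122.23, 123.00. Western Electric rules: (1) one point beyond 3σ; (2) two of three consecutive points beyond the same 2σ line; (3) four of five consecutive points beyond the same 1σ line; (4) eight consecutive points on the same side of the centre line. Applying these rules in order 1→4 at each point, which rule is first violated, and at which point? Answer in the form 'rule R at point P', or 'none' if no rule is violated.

rule 1 at point 10

Zone of each point (C = within 1σ̂, B = 1σ̂–2σ̂, A = 2σ̂–3σ̂, * = beyond 3σ̂; sign = side of CL): 1:-C, 2:-C, 3:-C, 4:-B, 5:+C, 6:+C, 7:-C, 8:-B, 9:-C, 10:-*, 11:+C, 12:+B
Rule 1 (one point beyond the 3σ limits) is satisfied at point 10.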